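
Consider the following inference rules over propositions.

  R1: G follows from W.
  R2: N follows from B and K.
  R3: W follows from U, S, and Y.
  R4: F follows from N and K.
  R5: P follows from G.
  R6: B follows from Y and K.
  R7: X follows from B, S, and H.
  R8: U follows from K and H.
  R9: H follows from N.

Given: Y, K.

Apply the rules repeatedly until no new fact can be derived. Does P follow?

No

P would need G (R5), but G is never established.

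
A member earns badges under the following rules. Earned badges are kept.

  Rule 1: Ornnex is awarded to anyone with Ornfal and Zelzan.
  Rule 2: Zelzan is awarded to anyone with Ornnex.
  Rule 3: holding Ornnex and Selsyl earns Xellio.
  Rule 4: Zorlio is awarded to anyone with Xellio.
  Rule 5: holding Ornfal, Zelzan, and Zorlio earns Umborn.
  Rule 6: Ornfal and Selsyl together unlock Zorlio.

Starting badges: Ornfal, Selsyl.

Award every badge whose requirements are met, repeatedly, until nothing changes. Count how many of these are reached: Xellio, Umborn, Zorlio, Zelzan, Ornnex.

With Ornfal and Selsyl, Zorlio is earned (Rule 6).
Xellio would need Ornnex and Selsyl (Rule 3), but Ornnex is never earned.
Umborn would need Ornfal, Zelzan, and Zorlio (Rule 5), but Zelzan is never earned.
Zorlio: reached.
Zelzan would need Ornnex (Rule 2), but Ornnex is never earned.
Ornnex would need Ornfal and Zelzan (Rule 1), but Zelzan is never earned.
Reached: Zorlio — 1 of the 5.

1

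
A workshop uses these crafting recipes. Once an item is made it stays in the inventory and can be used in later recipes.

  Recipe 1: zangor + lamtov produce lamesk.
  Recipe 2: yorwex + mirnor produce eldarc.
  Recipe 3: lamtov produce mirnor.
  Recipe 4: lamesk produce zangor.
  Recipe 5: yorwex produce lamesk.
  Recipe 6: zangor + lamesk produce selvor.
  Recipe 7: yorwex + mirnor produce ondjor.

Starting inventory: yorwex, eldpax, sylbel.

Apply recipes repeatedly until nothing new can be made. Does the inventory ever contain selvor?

Yes

yorwex → lamesk (Recipe 5).
lamesk → zangor (Recipe 4).
Using Recipe 6, zangor and lamesk make selvor.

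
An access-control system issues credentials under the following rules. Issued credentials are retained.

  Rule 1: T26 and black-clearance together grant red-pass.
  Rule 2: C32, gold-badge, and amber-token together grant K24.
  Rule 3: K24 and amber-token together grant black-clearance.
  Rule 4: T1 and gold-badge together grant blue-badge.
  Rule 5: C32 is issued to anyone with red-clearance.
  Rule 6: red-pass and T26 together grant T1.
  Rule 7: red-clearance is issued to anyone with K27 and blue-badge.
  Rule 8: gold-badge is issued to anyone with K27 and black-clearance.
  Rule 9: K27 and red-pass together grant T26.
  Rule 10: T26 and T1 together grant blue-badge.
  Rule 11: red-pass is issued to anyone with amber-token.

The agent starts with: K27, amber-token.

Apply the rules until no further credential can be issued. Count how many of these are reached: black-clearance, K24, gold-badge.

0

black-clearance would need K24 and amber-token (Rule 3), but K24 is never granted.
K24 would need C32, gold-badge, and amber-token (Rule 2), but gold-badge is never granted.
gold-badge would need K27 and black-clearance (Rule 8), but black-clearance is never granted.
None of the 3 are reached.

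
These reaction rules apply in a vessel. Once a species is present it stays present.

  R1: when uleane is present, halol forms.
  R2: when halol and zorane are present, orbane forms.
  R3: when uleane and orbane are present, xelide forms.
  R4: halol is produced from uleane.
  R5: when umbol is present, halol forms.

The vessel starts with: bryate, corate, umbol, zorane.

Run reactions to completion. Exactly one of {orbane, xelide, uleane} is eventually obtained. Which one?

orbane

umbol present → halol forms (R5).
halol and zorane present → orbane forms (R2).
No rule produces uleane, and it is not given. xelide would need uleane and orbane (R3), but uleane never forms.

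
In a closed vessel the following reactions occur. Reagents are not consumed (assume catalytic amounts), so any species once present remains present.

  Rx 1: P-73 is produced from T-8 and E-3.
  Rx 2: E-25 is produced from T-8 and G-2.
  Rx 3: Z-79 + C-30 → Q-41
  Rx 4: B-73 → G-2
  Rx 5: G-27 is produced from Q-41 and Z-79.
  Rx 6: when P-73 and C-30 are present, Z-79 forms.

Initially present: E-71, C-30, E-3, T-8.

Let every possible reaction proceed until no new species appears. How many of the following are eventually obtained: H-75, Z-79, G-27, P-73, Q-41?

4

T-8 and E-3 present → P-73 forms (Rx 1).
P-73 and C-30 present → Z-79 forms (Rx 6).
Z-79 and C-30 present → Q-41 forms (Rx 3).
Q-41 and Z-79 present → G-27 forms (Rx 5).
No rule produces H-75, and it is not given.
Z-79: reached.
G-27: reached.
P-73: reached.
Q-41: reached.
Reached: Z-79, G-27, P-73, and Q-41 — 4 of the 5.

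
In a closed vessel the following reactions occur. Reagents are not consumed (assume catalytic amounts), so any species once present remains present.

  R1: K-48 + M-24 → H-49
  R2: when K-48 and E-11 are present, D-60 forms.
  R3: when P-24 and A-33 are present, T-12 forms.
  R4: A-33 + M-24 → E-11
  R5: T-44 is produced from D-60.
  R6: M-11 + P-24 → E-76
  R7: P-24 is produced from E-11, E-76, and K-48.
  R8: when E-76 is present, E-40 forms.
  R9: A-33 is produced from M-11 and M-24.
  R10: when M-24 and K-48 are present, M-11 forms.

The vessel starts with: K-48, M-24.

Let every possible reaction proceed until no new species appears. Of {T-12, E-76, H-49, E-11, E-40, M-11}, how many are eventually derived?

3

M-24 and K-48 present → M-11 forms (R10).
K-48 and M-24 present → H-49 forms (R1).
M-11 and M-24 present → A-33 forms (R9).
A-33 and M-24 present → E-11 forms (R4).
T-12 would need P-24 and A-33 (R3), but P-24 never forms.
E-76 would need M-11 and P-24 (R6), but P-24 never forms.
H-49: reached.
E-11: reached.
E-40 would need E-76 (R8), but E-76 never forms.
M-11: reached.
Reached: H-49, E-11, and M-11 — 3 of the 6.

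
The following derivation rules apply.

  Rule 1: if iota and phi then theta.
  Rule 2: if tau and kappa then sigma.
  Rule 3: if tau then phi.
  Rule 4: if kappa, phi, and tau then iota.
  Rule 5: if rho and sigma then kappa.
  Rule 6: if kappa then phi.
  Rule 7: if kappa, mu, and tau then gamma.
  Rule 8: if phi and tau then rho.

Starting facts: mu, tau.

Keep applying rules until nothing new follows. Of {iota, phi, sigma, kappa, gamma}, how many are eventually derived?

1

From tau, Rule 3 gives phi.
iota would need kappa, phi, and tau (Rule 4), but kappa is never established.
phi: reached.
sigma would need tau and kappa (Rule 2), but kappa is never established.
kappa would need rho and sigma (Rule 5), but sigma is never established.
gamma would need kappa, mu, and tau (Rule 7), but kappa is never established.
Reached: phi — 1 of the 5.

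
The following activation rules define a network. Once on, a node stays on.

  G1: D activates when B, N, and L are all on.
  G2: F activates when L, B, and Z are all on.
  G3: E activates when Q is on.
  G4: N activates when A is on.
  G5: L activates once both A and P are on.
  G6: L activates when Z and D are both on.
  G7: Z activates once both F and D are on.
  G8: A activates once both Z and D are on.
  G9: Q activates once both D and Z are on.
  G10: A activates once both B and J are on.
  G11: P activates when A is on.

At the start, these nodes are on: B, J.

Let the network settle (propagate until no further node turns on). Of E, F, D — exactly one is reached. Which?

B and J are on, so A activates (G10).
G4: A on → N on.
A is on, so P activates (G11).
G5: A and P on → L on.
G1: B, N, and L on → D on.
F would need L, B, and Z (G2), but Z never turns on. E would need Q (G3), but Q never turns on.

D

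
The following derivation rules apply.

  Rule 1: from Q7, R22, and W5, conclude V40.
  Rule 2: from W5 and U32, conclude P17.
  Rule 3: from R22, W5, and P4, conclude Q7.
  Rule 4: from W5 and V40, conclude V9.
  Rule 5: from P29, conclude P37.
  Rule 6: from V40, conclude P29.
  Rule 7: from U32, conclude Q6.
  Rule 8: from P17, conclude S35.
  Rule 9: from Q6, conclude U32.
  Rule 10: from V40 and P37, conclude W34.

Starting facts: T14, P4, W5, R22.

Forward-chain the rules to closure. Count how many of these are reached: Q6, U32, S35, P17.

0

Q6 would need U32 (Rule 7), but U32 is never established.
U32 would need Q6 (Rule 9), but Q6 is never established.
S35 would need P17 (Rule 8), but P17 is never established.
P17 would need W5 and U32 (Rule 2), but U32 is never established.
None of the 4 are reached.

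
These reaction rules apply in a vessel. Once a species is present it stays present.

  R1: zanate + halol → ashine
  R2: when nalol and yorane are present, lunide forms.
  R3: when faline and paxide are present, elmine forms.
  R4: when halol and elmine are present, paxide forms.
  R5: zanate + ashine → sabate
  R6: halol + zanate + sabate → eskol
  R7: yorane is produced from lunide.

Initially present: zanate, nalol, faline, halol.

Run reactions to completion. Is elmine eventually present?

No

elmine would need faline and paxide (R3), but paxide never forms.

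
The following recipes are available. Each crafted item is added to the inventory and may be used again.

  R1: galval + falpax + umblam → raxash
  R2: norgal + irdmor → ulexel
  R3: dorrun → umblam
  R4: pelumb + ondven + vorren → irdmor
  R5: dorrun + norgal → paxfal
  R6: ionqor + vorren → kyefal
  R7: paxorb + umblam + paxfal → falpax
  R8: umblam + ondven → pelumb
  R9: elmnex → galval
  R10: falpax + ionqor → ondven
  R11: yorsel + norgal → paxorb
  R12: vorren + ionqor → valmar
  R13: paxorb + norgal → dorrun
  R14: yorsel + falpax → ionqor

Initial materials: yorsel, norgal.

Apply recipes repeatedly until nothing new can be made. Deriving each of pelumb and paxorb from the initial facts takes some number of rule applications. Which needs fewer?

paxorb: yorsel + norgal → paxorb (R11). [1 rule application]
pelumb: Using R11, yorsel and norgal make paxorb. paxorb + norgal → dorrun (R13). Using R5, dorrun and norgal make paxfal. dorrun → umblam (R3). paxorb + umblam + paxfal → falpax (R7). Using R14, yorsel and falpax make ionqor. falpax + ionqor → ondven (R10). umblam + ondven → pelumb (R8). [8 rule applications]
paxorb needs fewer.

paxorb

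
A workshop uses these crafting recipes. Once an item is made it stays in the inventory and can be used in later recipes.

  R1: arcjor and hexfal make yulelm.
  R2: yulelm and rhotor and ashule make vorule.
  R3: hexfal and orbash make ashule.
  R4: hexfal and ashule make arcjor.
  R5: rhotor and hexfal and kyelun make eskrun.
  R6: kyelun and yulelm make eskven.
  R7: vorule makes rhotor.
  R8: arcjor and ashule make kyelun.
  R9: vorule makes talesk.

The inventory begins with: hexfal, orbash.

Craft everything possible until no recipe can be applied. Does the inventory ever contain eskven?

Using R3, hexfal and orbash make ashule.
hexfal and ashule → arcjor (R4).
arcjor and ashule → kyelun (R8).
Using R1, arcjor and hexfal make yulelm.
Using R6, kyelun and yulelm make eskven.

Yes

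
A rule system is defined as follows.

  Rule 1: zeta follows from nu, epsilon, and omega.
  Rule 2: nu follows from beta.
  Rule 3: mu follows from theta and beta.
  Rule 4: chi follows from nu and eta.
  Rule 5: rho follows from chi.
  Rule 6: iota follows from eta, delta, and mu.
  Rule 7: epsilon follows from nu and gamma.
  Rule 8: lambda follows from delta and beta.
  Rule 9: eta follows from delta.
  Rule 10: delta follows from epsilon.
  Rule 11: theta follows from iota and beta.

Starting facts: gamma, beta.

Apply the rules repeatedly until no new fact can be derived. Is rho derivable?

beta holds, so nu follows (Rule 2).
nu and gamma hold, so epsilon follows (Rule 7).
epsilon holds, so delta follows (Rule 10).
delta holds, so eta follows (Rule 9).
nu and eta hold, so chi follows (Rule 4).
From chi, Rule 5 gives rho.

Yes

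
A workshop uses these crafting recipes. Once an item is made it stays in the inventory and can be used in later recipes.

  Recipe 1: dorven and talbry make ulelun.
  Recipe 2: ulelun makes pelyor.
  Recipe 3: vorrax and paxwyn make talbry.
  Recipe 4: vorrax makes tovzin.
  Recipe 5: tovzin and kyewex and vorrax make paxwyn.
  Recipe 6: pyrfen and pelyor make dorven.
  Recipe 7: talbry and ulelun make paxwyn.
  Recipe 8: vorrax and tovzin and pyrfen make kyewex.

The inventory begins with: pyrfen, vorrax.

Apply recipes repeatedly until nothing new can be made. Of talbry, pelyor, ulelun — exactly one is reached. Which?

talbry

vorrax → tovzin (Recipe 4).
vorrax and tovzin and pyrfen → kyewex (Recipe 8).
tovzin and kyewex and vorrax → paxwyn (Recipe 5).
vorrax and paxwyn → talbry (Recipe 3).
ulelun would need dorven and talbry (Recipe 1), but dorven is never obtained. pelyor would need ulelun (Recipe 2), but ulelun is never obtained.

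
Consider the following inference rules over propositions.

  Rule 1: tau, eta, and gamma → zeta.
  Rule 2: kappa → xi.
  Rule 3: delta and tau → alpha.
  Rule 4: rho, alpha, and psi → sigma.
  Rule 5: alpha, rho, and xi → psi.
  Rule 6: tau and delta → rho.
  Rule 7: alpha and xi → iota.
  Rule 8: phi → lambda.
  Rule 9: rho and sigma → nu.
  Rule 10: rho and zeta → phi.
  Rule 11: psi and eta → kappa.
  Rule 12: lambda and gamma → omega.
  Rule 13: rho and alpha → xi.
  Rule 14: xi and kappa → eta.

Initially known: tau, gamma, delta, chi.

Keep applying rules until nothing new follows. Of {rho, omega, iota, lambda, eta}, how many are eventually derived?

From tau and delta, Rule 6 gives rho.
delta and tau hold, so alpha follows (Rule 3).
From rho and alpha, Rule 13 gives xi.
From alpha and xi, Rule 7 gives iota.
rho: reached.
omega would need lambda and gamma (Rule 12), but lambda is never established.
iota: reached.
lambda would need phi (Rule 8), but phi is never established.
eta would need xi and kappa (Rule 14), but kappa is never established.
Reached: rho and iota — 2 of the 5.

2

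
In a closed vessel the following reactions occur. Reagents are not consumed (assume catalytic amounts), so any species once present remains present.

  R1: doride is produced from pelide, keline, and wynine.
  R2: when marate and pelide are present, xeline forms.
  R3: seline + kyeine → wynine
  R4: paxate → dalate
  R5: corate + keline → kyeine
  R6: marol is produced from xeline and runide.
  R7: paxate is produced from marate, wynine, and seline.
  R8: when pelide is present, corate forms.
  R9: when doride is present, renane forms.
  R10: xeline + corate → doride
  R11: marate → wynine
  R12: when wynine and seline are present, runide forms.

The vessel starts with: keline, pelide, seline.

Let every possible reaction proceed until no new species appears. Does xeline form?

xeline would need marate and pelide (R2), but marate never forms.

No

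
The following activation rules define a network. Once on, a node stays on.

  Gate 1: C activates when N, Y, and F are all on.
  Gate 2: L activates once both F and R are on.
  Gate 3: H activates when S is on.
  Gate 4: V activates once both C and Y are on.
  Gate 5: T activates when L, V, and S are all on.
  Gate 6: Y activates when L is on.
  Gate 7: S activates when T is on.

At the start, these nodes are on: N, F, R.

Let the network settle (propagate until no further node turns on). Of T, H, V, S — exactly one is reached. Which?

V

F and R are on, so L activates (Gate 2).
L is on, so Y activates (Gate 6).
N, Y, and F are on, so C activates (Gate 1).
C and Y are on, so V activates (Gate 4).
H would need S (Gate 3), but S never turns on. S would need T (Gate 7), but T never turns on. T would need L, V, and S (Gate 5), but S never turns on.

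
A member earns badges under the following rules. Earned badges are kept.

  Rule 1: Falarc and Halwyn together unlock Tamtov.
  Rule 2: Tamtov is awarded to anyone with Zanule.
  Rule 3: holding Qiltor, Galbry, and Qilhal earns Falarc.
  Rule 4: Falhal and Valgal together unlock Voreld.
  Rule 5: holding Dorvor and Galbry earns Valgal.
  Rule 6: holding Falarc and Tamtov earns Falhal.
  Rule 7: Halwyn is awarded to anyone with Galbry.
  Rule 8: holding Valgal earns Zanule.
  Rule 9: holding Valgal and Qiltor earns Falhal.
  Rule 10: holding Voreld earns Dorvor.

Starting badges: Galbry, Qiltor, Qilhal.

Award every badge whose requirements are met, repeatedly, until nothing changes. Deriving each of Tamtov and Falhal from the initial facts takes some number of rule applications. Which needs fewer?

Tamtov

Tamtov: With Qiltor, Galbry, and Qilhal, Falarc is earned (Rule 3). With Galbry, Halwyn is earned (Rule 7). With Falarc and Halwyn, Tamtov is earned (Rule 1). [3 rule applications]
Falhal: With Qiltor, Galbry, and Qilhal, Falarc is earned (Rule 3). With Galbry, Halwyn is earned (Rule 7). With Falarc and Halwyn, Tamtov is earned (Rule 1). With Falarc and Tamtov, Falhal is earned (Rule 6). [4 rule applications]
Tamtov needs fewer.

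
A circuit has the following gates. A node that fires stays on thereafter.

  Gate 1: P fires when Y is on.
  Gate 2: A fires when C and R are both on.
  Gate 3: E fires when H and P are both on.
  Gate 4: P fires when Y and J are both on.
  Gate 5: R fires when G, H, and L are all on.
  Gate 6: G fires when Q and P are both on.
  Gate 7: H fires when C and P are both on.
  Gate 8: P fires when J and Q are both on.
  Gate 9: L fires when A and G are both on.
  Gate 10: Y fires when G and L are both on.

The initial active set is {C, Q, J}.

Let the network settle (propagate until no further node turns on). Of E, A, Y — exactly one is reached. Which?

E

Gate 8: J and Q on → P on.
Gate 7: C and P on → H on.
Gate 3: H and P on → E on.
Y would need G and L (Gate 10), but L never turns on. A would need C and R (Gate 2), but R never turns on.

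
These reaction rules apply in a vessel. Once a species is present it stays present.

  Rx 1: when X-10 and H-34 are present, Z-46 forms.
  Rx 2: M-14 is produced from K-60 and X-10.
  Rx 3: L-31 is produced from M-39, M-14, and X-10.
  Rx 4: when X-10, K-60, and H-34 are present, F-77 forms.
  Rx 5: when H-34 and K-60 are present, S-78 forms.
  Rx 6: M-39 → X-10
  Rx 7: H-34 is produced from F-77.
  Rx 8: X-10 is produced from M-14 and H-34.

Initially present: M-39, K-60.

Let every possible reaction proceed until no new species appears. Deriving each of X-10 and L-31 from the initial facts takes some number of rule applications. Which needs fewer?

X-10

X-10: M-39 present → X-10 forms (Rx 6). [1 rule application]
L-31: M-39 present → X-10 forms (Rx 6). K-60 and X-10 present → M-14 forms (Rx 2). M-39, M-14, and X-10 present → L-31 forms (Rx 3). [3 rule applications]
X-10 needs fewer.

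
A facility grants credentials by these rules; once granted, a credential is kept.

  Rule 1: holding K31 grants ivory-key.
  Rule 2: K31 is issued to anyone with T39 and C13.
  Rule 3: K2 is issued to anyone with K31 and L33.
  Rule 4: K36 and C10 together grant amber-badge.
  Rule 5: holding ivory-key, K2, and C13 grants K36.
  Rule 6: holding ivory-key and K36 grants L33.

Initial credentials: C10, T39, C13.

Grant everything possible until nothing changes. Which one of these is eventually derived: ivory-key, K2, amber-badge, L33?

ivory-key

Holding T39 and C13 grants K31 (Rule 2).
Holding K31 grants ivory-key (Rule 1).
L33 would need ivory-key and K36 (Rule 6), but K36 is never granted. K2 would need K31 and L33 (Rule 3), but L33 is never granted. amber-badge would need K36 and C10 (Rule 4), but K36 is never granted.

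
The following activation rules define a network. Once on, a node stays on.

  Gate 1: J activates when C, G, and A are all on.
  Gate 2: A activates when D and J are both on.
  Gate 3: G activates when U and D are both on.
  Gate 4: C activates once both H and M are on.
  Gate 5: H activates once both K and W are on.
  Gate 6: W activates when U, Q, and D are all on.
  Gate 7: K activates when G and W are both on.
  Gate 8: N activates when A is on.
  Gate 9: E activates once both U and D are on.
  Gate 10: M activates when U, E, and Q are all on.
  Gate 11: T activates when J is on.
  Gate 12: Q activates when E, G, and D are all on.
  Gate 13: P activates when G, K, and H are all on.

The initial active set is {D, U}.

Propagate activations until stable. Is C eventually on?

Yes

Gate 9: U and D on → E on.
Gate 3: U and D on → G on.
Gate 12: E, G, and D on → Q on.
Gate 6: U, Q, and D on → W on.
Gate 10: U, E, and Q on → M on.
Gate 7: G and W on → K on.
Gate 5: K and W on → H on.
H and M are on, so C activates (Gate 4).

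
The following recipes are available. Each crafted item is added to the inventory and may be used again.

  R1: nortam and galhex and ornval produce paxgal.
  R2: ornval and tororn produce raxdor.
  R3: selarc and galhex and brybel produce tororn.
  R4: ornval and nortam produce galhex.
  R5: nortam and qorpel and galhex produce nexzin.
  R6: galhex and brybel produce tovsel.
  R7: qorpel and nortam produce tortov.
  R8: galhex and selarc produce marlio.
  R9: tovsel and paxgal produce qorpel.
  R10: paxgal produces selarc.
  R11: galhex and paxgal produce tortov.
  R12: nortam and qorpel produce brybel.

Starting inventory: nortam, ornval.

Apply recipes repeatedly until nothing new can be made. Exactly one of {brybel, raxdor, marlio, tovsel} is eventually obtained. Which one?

ornval and nortam → galhex (R4).
Using R1, nortam, galhex, and ornval make paxgal.
Using R10, paxgal makes selarc.
galhex and selarc → marlio (R8).
tovsel would need galhex and brybel (R6), but brybel is never obtained. brybel would need nortam and qorpel (R12), but qorpel is never obtained. raxdor would need ornval and tororn (R2), but tororn is never obtained.

marlio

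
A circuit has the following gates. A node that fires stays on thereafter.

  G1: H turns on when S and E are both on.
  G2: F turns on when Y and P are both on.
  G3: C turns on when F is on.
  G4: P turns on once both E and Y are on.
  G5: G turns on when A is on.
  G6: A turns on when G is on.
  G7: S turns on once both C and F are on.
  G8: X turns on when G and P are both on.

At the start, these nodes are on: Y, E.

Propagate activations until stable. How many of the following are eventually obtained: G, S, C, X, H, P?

G4: E and Y on → P on.
Y and P are on, so F turns on (G2).
G3: F on → C on.
G7: C and F on → S on.
G1: S and E on → H on.
G would need A (G5), but A never turns on.
S: reached.
C: reached.
X would need G and P (G8), but G never turns on.
H: reached.
P: reached.
Reached: S, C, H, and P — 4 of the 6.

4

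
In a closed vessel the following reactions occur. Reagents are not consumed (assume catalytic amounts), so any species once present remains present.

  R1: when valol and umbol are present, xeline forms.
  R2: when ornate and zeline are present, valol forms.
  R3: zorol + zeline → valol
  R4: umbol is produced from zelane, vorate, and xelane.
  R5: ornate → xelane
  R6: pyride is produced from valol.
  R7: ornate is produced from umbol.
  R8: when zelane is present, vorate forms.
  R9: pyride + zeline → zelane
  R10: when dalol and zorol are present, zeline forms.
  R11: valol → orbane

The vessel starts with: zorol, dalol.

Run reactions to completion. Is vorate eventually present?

Yes

dalol and zorol present → zeline forms (R10).
zorol and zeline present → valol forms (R3).
valol present → pyride forms (R6).
pyride and zeline present → zelane forms (R9).
zelane present → vorate forms (R8).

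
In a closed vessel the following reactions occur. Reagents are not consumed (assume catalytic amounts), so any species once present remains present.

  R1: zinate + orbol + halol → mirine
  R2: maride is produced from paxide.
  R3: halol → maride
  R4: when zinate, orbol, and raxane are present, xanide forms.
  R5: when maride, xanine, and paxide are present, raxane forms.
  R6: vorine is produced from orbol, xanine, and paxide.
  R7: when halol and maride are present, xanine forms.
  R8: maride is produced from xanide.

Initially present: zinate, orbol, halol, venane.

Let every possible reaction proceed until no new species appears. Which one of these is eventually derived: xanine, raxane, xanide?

halol present → maride forms (R3).
halol and maride present → xanine forms (R7).
raxane would need maride, xanine, and paxide (R5), but paxide never forms. xanide would need zinate, orbol, and raxane (R4), but raxane never forms.

xanine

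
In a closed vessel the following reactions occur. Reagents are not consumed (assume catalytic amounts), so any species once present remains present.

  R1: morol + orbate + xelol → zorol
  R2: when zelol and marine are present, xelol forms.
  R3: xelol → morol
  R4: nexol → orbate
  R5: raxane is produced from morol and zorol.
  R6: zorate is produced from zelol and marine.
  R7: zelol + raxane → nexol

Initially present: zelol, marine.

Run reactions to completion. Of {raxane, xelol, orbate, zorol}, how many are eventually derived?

1

zelol and marine present → xelol forms (R2).
raxane would need morol and zorol (R5), but zorol never forms.
xelol: reached.
orbate would need nexol (R4), but nexol never forms.
zorol would need morol, orbate, and xelol (R1), but orbate never forms.
Reached: xelol — 1 of the 4.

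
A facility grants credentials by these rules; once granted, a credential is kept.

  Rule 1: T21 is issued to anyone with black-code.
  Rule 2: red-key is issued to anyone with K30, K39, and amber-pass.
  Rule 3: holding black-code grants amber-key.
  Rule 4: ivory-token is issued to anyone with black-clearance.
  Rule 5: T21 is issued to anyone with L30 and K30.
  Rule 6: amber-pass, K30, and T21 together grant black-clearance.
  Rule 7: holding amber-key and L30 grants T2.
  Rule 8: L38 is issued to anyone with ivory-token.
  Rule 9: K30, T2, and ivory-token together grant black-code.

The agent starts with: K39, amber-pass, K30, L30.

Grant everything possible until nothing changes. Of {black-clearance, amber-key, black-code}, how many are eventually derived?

1

Holding L30 and K30 grants T21 (Rule 5).
Holding amber-pass, K30, and T21 grants black-clearance (Rule 6).
black-clearance: reached.
amber-key would need black-code (Rule 3), but black-code is never granted.
black-code would need K30, T2, and ivory-token (Rule 9), but T2 is never granted.
Reached: black-clearance — 1 of the 3.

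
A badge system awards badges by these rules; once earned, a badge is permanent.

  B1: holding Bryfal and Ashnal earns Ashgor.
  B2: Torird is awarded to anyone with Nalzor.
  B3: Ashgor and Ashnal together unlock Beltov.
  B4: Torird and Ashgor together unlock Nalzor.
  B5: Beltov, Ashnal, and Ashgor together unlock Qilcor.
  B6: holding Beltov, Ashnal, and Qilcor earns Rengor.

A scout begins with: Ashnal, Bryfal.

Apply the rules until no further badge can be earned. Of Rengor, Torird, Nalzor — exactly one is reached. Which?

Rengor

With Bryfal and Ashnal, Ashgor is earned (B1).
With Ashgor and Ashnal, Beltov is earned (B3).
With Beltov, Ashnal, and Ashgor, Qilcor is earned (B5).
With Beltov, Ashnal, and Qilcor, Rengor is earned (B6).
Torird would need Nalzor (B2), but Nalzor is never earned. Nalzor would need Torird and Ashgor (B4), but Torird is never earned.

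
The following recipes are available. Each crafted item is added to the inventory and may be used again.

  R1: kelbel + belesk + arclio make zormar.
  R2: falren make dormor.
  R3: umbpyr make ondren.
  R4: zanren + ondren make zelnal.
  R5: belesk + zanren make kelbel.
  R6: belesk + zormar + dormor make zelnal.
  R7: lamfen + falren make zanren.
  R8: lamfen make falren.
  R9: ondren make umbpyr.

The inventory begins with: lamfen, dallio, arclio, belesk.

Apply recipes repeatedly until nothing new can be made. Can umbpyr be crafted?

umbpyr would need ondren (R9), but ondren is never obtained.

No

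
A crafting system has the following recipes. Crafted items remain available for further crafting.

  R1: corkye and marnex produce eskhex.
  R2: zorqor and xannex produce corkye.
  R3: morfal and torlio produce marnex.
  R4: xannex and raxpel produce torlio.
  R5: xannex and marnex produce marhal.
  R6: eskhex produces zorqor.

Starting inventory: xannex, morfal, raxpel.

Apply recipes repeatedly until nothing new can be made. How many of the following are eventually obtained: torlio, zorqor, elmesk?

1

xannex and raxpel → torlio (R4).
torlio: reached.
zorqor would need eskhex (R6), but eskhex is never obtained.
No rule produces elmesk, and it is not given.
Reached: torlio — 1 of the 3.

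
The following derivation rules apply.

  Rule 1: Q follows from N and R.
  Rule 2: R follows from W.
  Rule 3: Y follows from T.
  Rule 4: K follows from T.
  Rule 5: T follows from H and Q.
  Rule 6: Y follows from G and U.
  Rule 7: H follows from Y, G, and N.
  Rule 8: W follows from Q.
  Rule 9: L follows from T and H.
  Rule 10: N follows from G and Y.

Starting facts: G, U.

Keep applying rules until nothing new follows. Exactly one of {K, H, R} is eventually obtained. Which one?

G and U hold, so Y follows (Rule 6).
From G and Y, Rule 10 gives N.
Y, G, and N hold, so H follows (Rule 7).
K would need T (Rule 4), but T is never established. R would need W (Rule 2), but W is never established.

H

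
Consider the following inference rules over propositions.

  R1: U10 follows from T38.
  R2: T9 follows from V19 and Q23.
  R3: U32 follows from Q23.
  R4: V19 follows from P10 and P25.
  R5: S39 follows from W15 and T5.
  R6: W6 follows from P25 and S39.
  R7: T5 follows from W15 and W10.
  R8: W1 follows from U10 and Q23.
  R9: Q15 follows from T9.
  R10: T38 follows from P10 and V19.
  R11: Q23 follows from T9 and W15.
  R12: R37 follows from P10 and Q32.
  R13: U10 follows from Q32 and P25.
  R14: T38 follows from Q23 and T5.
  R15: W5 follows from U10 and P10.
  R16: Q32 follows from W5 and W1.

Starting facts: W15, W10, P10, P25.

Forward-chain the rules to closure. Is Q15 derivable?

Q15 would need T9 (R9), but T9 is never established.

No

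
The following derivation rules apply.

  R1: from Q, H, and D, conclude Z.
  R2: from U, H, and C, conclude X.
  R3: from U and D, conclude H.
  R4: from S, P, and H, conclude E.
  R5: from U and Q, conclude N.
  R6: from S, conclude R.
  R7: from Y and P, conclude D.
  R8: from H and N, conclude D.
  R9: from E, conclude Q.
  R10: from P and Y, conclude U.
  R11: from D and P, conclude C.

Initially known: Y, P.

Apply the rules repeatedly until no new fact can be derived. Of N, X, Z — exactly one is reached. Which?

From P and Y, R10 gives U.
From Y and P, R7 gives D.
D and P hold, so C follows (R11).
From U and D, R3 gives H.
U, H, and C hold, so X follows (R2).
N would need U and Q (R5), but Q is never established. Z would need Q, H, and D (R1), but Q is never established.

X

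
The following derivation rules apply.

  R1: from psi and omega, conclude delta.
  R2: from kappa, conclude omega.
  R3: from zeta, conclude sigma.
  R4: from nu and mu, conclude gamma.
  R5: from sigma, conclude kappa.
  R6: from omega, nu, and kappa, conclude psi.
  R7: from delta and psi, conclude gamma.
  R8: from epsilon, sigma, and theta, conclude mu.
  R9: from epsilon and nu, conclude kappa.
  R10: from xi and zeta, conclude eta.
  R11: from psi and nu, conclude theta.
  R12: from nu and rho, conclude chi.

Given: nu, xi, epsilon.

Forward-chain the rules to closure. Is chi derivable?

chi would need nu and rho (R12), but rho is never established.

No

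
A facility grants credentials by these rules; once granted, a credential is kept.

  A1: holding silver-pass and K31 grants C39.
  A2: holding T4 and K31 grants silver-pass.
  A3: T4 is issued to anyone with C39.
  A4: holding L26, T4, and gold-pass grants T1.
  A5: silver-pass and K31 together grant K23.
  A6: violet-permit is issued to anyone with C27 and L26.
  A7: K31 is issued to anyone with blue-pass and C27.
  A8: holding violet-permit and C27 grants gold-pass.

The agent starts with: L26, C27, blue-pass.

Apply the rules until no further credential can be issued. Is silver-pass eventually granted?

No

silver-pass would need T4 and K31 (A2), but T4 is never granted.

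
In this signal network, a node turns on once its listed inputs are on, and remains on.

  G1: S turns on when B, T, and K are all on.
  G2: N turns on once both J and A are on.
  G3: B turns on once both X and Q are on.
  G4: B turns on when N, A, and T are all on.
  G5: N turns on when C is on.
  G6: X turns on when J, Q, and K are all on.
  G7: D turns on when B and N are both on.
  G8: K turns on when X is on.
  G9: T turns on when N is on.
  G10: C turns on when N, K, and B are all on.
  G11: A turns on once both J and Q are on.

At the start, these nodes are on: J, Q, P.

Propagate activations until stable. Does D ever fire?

Yes

J and Q are on, so A turns on (G11).
G2: J and A on → N on.
N is on, so T turns on (G9).
N, A, and T are on, so B turns on (G4).
B and N are on, so D turns on (G7).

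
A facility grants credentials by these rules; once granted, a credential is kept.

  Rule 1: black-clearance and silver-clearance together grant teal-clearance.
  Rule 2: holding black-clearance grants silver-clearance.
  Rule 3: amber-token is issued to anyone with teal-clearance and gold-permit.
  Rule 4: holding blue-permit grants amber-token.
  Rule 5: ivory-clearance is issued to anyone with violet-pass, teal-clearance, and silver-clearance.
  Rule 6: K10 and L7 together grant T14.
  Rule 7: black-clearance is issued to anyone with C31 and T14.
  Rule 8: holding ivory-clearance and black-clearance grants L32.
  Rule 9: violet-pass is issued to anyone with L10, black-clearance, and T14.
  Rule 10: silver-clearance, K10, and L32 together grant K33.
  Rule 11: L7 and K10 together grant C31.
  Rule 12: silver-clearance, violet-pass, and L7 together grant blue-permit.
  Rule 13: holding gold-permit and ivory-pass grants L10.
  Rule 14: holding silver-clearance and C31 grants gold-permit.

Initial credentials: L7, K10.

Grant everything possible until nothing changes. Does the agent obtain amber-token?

Yes

Holding L7 and K10 grants C31 (Rule 11).
Holding K10 and L7 grants T14 (Rule 6).
Holding C31 and T14 grants black-clearance (Rule 7).
Holding black-clearance grants silver-clearance (Rule 2).
Holding silver-clearance and C31 grants gold-permit (Rule 14).
Holding black-clearance and silver-clearance grants teal-clearance (Rule 1).
Holding teal-clearance and gold-permit grants amber-token (Rule 3).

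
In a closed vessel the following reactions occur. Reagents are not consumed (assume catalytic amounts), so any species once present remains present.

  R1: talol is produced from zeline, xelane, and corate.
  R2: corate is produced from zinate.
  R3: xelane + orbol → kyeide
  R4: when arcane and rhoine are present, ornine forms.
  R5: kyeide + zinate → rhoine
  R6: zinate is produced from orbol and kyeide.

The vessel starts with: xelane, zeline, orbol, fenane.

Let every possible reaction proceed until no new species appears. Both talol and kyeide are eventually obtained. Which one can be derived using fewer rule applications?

kyeide: xelane and orbol present → kyeide forms (R3). [1 rule application]
talol: xelane and orbol present → kyeide forms (R3). orbol and kyeide present → zinate forms (R6). zinate present → corate forms (R2). zeline, xelane, and corate present → talol forms (R1). [4 rule applications]
kyeide needs fewer.

kyeide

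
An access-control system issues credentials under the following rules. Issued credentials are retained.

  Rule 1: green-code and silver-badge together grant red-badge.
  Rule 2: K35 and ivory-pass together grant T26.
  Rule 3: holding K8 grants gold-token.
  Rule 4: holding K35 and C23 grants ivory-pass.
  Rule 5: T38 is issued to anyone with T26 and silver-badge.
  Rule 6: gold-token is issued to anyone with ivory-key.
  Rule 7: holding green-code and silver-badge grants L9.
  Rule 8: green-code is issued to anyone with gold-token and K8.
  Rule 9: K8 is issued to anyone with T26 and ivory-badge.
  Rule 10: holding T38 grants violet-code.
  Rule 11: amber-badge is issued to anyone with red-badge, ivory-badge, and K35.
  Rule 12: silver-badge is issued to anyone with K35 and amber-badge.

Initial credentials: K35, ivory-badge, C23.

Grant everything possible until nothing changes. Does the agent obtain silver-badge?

silver-badge would need K35 and amber-badge (Rule 12), but amber-badge is never granted.

No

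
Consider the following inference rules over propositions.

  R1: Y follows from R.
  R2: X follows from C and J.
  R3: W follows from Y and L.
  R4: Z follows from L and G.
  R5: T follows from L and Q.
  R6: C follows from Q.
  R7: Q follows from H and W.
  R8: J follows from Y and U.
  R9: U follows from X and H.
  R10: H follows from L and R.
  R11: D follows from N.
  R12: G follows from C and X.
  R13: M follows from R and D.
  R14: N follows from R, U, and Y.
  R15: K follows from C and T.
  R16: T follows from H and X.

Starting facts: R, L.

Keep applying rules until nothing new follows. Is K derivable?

R holds, so Y follows (R1).
L and R hold, so H follows (R10).
From Y and L, R3 gives W.
From H and W, R7 gives Q.
From Q, R6 gives C.
From L and Q, R5 gives T.
C and T hold, so K follows (R15).

Yes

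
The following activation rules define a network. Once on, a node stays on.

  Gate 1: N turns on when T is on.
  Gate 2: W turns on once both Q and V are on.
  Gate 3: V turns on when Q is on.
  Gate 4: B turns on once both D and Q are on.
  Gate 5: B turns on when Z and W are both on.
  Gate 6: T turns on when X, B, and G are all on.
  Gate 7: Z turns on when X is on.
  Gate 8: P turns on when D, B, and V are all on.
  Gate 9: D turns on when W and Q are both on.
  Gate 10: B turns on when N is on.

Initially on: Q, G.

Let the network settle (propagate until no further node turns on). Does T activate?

No

T would need X, B, and G (Gate 6), but X never turns on.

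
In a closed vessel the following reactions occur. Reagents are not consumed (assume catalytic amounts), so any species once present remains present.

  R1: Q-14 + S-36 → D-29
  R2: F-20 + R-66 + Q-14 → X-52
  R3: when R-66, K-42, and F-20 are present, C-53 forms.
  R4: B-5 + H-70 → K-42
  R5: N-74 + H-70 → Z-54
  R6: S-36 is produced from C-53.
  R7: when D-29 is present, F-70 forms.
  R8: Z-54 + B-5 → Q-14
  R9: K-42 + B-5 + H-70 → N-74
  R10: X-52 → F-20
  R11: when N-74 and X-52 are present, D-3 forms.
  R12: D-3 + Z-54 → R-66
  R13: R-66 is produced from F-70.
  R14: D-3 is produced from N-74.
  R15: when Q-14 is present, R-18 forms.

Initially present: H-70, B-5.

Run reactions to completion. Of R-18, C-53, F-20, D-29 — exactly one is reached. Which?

B-5 and H-70 present → K-42 forms (R4).
K-42, B-5, and H-70 present → N-74 forms (R9).
N-74 and H-70 present → Z-54 forms (R5).
Z-54 and B-5 present → Q-14 forms (R8).
Q-14 present → R-18 forms (R15).
F-20 would need X-52 (R10), but X-52 never forms. C-53 would need R-66, K-42, and F-20 (R3), but F-20 never forms. D-29 would need Q-14 and S-36 (R1), but S-36 never forms.

R-18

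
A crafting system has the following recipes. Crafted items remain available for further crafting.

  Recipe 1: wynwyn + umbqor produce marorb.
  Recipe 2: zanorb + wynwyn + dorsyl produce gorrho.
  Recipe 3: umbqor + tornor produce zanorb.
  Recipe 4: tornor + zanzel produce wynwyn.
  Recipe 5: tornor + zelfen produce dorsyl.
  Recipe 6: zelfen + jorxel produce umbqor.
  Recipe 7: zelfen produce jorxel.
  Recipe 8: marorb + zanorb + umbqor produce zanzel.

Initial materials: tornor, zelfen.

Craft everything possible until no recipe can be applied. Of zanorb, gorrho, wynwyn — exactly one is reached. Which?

zanorb

Using Recipe 7, zelfen makes jorxel.
zelfen + jorxel → umbqor (Recipe 6).
umbqor + tornor → zanorb (Recipe 3).
wynwyn would need tornor and zanzel (Recipe 4), but zanzel is never obtained. gorrho would need zanorb, wynwyn, and dorsyl (Recipe 2), but wynwyn is never obtained.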